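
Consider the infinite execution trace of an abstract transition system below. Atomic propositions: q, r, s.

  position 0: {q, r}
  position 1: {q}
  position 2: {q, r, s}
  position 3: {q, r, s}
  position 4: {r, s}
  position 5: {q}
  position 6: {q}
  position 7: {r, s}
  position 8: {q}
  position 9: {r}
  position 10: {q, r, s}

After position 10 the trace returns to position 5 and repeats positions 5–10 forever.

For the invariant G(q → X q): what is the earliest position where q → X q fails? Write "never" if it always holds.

3

Check q → X q at each position in order: 0 ✓, 1 ✓, 2 ✓.
At position 3 the labels are {q, r, s} and the next position 4 has {r, s}, so q → X q is false there. This is the first violation.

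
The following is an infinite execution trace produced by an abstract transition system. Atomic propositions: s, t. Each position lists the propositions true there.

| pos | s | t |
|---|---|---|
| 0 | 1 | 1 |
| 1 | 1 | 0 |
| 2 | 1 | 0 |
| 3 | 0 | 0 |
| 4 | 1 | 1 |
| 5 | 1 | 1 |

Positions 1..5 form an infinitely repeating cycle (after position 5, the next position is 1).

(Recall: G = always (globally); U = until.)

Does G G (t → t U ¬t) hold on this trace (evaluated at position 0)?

G (t → t U ¬t) holds at every position 0..5, and those are all positions ever visited, so G G (t → t U ¬t) holds.

Holds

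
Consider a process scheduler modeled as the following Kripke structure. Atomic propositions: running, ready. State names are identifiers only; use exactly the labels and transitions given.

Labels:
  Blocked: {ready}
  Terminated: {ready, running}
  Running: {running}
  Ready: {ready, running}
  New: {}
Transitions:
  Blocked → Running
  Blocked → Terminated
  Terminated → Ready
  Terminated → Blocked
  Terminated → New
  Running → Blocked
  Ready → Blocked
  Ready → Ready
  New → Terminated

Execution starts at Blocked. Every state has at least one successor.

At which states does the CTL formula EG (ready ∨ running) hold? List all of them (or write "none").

States satisfying ready ∨ running: {Blocked, Terminated, Running, Ready}.
States satisfying EG (ready ∨ running): {Blocked, Terminated, Running, Ready}.

{Blocked, Terminated, Running, Ready}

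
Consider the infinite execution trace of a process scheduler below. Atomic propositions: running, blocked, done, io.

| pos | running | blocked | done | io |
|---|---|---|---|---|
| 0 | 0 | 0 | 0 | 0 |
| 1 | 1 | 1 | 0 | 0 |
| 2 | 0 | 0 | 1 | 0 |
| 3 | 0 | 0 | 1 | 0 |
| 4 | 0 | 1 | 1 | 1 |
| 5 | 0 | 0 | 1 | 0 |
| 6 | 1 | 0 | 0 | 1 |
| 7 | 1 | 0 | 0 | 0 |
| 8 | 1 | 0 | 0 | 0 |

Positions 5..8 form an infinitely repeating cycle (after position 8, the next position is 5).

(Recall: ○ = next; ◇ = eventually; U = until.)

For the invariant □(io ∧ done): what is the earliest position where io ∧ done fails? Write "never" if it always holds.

At position 0 the labels are {}, so io ∧ done is false there. This is the first violation.

0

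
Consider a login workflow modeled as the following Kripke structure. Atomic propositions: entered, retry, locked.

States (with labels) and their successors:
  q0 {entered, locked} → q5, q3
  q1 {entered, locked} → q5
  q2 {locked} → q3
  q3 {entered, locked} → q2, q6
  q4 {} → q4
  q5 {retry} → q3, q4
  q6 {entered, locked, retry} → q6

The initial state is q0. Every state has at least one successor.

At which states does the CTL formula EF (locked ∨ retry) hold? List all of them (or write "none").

{q0, q1, q2, q3, q5, q6}

States satisfying locked ∨ retry: {q0, q1, q2, q3, q5, q6}.
States satisfying EF (locked ∨ retry): {q0, q1, q2, q3, q5, q6}.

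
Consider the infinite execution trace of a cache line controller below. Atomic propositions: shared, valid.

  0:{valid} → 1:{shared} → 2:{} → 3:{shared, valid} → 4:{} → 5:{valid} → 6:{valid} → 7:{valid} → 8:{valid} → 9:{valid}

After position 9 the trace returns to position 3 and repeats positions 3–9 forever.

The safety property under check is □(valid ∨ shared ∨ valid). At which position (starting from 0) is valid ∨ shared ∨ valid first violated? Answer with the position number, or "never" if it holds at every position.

2

Check valid ∨ shared ∨ valid at each position in order: 0 ✓, 1 ✓.
At position 2 the labels are {}, so valid ∨ shared ∨ valid is false there. This is the first violation.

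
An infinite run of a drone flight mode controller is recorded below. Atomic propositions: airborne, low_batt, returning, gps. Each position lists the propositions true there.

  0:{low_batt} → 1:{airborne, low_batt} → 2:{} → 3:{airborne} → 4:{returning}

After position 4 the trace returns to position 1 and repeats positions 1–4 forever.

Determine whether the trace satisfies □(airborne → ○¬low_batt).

airborne → ○¬low_batt holds at every position 0..4, and those are all positions ever visited, so □(airborne → ○¬low_batt) holds.
Positions where airborne holds: 1, 3.
Check ○¬low_batt at each: 1→ok, 3→ok.

Holds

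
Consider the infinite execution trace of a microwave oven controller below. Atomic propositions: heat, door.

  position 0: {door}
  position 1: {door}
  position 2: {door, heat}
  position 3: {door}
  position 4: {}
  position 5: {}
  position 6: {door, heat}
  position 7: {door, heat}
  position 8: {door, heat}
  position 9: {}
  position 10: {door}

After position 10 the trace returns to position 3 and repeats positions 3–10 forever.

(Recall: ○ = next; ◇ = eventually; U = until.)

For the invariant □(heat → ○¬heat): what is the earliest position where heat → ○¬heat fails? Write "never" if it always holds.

6

Check heat → ○¬heat at each position in order: 0 ✓, 1 ✓, 2 ✓, 3 ✓, 4 ✓, 5 ✓.
At position 6 the labels are {door, heat} and the next position 7 has {door, heat}, so heat → ○¬heat is false there. This is the first violation.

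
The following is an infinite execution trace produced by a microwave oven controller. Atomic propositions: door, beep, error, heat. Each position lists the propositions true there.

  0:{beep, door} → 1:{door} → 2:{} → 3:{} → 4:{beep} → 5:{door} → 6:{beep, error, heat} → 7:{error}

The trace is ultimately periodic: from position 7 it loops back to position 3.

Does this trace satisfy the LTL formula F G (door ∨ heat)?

G (door ∨ heat) is false at every position 0..7, so it never becomes true and F G (door ∨ heat) fails.

No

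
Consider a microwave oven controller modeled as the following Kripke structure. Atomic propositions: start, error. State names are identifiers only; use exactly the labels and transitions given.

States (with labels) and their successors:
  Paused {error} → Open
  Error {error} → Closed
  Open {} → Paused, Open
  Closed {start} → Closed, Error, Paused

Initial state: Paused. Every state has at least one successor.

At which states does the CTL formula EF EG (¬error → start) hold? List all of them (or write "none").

States satisfying EG (¬error → start): {Error, Closed}.
States satisfying EF EG (¬error → start): {Error, Closed}.

{Error, Closed}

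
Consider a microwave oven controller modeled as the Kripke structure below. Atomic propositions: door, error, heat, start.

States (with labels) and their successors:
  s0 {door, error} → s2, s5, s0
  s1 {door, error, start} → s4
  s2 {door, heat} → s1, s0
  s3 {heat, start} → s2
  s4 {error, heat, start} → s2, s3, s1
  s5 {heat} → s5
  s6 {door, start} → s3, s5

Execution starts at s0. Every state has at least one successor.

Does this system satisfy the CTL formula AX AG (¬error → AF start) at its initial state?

Does not hold

States satisfying AG (¬error → AF start): ∅.
States satisfying AX AG (¬error → AF start): ∅.
s0 ∉ Sat(AX AG (¬error → AF start)).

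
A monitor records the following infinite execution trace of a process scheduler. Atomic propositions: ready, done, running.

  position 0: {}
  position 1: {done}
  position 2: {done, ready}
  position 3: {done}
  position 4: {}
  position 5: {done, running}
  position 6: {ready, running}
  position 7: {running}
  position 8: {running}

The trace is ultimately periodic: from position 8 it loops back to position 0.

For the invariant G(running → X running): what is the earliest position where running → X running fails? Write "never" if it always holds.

8

Check running → X running at each position in order: 0 ✓, 1 ✓, 2 ✓, 3 ✓, 4 ✓, 5 ✓, 6 ✓, 7 ✓.
At position 8 the labels are {running} and the next position 0 has {}, so running → X running is false there. This is the first violation.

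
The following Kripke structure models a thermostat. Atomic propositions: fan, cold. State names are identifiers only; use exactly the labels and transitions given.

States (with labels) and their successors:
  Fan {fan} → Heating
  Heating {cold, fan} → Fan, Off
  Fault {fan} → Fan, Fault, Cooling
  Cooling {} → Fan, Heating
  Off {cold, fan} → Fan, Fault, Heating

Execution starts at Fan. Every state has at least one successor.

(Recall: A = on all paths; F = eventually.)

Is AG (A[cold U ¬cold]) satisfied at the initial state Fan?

Does not hold

States satisfying A[cold U ¬cold]: {Fan, Fault, Cooling}.
States satisfying AG (A[cold U ¬cold]): ∅.
Heating is reachable from Fan and violates A[cold U ¬cold], so AG fails at Fan.
Fan ∉ Sat(AG (A[cold U ¬cold])).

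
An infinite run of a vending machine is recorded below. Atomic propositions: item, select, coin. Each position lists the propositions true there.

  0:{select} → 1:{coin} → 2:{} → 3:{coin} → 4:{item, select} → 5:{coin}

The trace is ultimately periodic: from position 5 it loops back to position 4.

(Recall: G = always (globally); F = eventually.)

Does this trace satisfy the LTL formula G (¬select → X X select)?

Violated

¬select → X X select must hold at every position from 0 onward. It fails at position 1, so G (¬select → X X select) is false.
Positions where ¬select holds: 1, 2, 3, 5.
Check X X select at each: 1→fails, 2→ok, 3→fails, 5→fails.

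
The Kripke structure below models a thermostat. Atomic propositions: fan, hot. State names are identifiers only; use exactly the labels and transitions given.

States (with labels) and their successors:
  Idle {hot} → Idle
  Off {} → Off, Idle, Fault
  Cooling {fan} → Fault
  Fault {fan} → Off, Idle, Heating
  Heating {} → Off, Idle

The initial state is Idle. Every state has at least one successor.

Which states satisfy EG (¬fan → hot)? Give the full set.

{Idle, Cooling, Fault}

States satisfying ¬fan → hot: {Idle, Cooling, Fault}.
States satisfying EG (¬fan → hot): {Idle, Cooling, Fault}.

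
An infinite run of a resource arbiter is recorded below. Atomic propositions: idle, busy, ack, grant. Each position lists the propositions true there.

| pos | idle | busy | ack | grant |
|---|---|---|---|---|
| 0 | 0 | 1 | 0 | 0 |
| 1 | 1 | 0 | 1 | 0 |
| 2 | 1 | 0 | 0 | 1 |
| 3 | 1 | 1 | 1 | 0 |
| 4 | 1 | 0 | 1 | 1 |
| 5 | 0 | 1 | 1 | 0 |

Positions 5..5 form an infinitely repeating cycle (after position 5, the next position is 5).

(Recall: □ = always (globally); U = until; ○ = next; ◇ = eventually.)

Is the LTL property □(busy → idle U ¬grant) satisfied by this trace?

Satisfied

busy → idle U ¬grant holds at every position 0..5, and those are all positions ever visited, so □(busy → idle U ¬grant) holds.
Positions where busy holds: 0, 3, 5.
Check idle U ¬grant at each: 0→ok, 3→ok, 5→ok.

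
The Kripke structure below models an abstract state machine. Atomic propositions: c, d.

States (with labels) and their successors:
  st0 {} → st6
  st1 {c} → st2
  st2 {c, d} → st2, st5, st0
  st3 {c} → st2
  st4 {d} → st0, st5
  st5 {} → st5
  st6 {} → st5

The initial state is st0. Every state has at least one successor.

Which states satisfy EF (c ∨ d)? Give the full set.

States satisfying c ∨ d: {st1, st2, st3, st4}.
States satisfying EF (c ∨ d): {st1, st2, st3, st4}.

{st1, st2, st3, st4}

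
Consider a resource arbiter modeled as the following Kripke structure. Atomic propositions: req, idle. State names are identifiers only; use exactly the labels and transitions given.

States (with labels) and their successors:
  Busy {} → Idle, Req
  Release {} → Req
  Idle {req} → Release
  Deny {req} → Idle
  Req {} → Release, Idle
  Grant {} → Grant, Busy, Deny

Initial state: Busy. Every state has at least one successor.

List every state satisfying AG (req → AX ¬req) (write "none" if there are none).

States satisfying req → AX ¬req: {Busy, Release, Idle, Req, Grant}.
States satisfying AG (req → AX ¬req): {Busy, Release, Idle, Req}.

{Busy, Release, Idle, Req}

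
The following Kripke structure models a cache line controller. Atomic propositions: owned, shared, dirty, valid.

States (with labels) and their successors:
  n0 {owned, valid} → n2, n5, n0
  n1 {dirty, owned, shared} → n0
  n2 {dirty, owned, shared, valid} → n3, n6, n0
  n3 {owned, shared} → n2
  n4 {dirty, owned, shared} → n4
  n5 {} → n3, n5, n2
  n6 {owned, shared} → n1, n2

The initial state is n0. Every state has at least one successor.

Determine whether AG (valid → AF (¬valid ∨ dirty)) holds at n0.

No

States satisfying valid → AF (¬valid ∨ dirty): {n1, n2, n3, n4, n5, n6}.
States satisfying AG (valid → AF (¬valid ∨ dirty)): {n4}.
n0 is reachable from n0 and violates valid → AF (¬valid ∨ dirty), so AG fails at n0.
n0 ∉ Sat(AG (valid → AF (¬valid ∨ dirty))).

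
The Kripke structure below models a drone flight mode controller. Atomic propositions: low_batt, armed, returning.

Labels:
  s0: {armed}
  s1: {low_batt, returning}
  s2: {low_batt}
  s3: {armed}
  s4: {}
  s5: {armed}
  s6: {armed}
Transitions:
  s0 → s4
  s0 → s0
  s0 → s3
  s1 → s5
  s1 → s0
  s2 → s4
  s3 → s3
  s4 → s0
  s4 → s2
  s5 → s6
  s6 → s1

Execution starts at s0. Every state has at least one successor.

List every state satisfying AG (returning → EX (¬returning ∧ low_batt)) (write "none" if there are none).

{s0, s2, s3, s4}

States satisfying returning → EX (¬returning ∧ low_batt): {s0, s2, s3, s4, s5, s6}.
States satisfying AG (returning → EX (¬returning ∧ low_batt)): {s0, s2, s3, s4}.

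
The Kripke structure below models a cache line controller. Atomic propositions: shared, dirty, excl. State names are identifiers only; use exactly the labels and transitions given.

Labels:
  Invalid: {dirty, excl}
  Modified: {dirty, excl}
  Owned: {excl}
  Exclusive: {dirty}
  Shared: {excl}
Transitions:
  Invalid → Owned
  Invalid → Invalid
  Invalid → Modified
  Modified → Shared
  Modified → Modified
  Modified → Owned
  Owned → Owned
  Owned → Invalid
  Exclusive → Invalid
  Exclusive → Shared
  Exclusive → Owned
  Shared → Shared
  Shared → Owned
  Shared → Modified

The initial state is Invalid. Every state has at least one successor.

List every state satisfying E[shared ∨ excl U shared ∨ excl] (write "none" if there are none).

{Invalid, Modified, Owned, Shared}

States satisfying shared ∨ excl: {Invalid, Modified, Owned, Shared}.
States satisfying E[shared ∨ excl U shared ∨ excl]: {Invalid, Modified, Owned, Shared}.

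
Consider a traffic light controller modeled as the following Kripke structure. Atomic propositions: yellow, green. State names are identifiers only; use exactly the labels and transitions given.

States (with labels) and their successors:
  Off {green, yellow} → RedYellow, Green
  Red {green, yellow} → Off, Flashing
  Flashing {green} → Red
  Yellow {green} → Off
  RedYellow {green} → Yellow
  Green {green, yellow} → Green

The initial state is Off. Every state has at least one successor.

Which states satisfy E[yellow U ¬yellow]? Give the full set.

States satisfying yellow: {Off, Red, Green}.
States satisfying ¬yellow: {Flashing, Yellow, RedYellow}.
States satisfying E[yellow U ¬yellow]: {Off, Red, Flashing, Yellow, RedYellow}.

{Off, Red, Flashing, Yellow, RedYellow}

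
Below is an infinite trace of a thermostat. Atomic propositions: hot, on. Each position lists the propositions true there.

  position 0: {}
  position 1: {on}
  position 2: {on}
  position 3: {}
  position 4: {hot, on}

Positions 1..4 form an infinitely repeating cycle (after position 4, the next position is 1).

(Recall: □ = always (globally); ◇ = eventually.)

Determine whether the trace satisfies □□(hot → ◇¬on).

□(hot → ◇¬on) holds at every position 0..4, and those are all positions ever visited, so □□(hot → ◇¬on) holds.

Satisfied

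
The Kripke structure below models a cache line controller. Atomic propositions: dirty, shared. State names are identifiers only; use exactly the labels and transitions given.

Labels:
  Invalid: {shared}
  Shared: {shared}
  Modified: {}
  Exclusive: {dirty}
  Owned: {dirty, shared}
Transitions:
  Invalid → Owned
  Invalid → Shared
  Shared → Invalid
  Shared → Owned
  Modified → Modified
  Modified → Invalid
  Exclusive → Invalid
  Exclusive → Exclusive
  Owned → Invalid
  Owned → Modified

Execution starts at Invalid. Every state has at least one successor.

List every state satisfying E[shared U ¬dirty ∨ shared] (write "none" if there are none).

States satisfying shared: {Invalid, Shared, Owned}.
States satisfying ¬dirty ∨ shared: {Invalid, Shared, Modified, Owned}.
States satisfying E[shared U ¬dirty ∨ shared]: {Invalid, Shared, Modified, Owned}.

{Invalid, Shared, Modified, Owned}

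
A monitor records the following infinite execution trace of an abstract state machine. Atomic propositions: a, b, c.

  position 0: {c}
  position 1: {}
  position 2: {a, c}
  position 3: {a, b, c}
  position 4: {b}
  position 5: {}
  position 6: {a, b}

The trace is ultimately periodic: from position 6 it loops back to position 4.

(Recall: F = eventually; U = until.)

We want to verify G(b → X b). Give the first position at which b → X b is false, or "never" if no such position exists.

4

Check b → X b at each position in order: 0 ✓, 1 ✓, 2 ✓, 3 ✓.
At position 4 the labels are {b} and the next position 5 has {}, so b → X b is false there. This is the first violation.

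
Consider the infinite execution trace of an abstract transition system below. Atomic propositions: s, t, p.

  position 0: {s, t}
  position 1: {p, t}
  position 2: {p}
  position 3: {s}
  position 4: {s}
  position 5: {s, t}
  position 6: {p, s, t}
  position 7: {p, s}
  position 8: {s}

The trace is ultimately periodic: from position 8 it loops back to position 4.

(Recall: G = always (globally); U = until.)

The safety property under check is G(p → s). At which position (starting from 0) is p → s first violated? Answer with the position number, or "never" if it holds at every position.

1

Check p → s at each position in order: 0 ✓.
At position 1 the labels are {p, t}, so p → s is false there. This is the first violation.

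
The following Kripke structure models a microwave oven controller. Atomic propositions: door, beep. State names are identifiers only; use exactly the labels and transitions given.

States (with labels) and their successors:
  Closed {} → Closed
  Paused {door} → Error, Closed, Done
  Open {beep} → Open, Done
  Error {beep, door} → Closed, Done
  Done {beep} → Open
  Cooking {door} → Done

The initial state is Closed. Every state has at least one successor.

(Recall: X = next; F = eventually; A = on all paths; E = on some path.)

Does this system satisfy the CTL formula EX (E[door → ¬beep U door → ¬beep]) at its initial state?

Holds

States satisfying E[door → ¬beep U door → ¬beep]: {Closed, Paused, Open, Done, Cooking}.
States satisfying EX (E[door → ¬beep U door → ¬beep]): {Closed, Paused, Open, Error, Done, Cooking}.
Closed ∈ Sat(EX (E[door → ¬beep U door → ¬beep])).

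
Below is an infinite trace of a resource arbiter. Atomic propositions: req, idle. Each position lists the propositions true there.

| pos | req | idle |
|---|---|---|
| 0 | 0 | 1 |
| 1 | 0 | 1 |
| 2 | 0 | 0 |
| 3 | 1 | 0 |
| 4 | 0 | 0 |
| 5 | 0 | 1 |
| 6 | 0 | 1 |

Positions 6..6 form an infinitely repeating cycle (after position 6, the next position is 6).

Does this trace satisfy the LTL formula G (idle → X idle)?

No

idle → X idle must hold at every position from 0 onward. It fails at position 1, so G (idle → X idle) is false.
Positions where idle holds: 0, 1, 5, 6.
Check X idle at each: 0→ok, 1→fails, 5→ok, 6→ok.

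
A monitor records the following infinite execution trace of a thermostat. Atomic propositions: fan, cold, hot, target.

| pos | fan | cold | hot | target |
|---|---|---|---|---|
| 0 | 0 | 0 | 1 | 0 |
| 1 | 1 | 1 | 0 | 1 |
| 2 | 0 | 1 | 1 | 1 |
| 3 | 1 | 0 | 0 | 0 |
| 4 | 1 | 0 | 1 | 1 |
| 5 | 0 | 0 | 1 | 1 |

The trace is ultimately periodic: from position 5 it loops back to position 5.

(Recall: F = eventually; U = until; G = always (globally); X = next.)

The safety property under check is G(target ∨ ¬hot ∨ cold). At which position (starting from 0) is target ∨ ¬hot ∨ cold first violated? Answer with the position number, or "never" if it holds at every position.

0

At position 0 the labels are {hot}, so target ∨ ¬hot ∨ cold is false there. This is the first violation.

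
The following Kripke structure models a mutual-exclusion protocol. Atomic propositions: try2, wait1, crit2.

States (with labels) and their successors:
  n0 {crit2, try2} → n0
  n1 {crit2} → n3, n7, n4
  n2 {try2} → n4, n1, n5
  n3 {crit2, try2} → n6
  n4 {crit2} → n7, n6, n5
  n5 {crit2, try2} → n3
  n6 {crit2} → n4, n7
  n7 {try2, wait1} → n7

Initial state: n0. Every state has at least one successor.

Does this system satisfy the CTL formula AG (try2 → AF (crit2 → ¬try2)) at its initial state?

States satisfying try2 → AF (crit2 → ¬try2): {n1, n2, n3, n4, n5, n6, n7}.
States satisfying AG (try2 → AF (crit2 → ¬try2)): {n1, n2, n3, n4, n5, n6, n7}.
n0 is reachable from n0 and violates try2 → AF (crit2 → ¬try2), so AG fails at n0.
n0 ∉ Sat(AG (try2 → AF (crit2 → ¬try2))).

No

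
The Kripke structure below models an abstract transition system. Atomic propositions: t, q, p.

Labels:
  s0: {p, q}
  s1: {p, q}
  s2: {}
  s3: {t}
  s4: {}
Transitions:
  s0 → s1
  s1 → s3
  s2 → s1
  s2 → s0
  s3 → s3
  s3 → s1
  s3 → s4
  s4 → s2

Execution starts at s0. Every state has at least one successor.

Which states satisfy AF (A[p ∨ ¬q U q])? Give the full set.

States satisfying A[p ∨ ¬q U q]: {s0, s1, s2, s4}.
States satisfying AF (A[p ∨ ¬q U q]): {s0, s1, s2, s4}.

{s0, s1, s2, s4}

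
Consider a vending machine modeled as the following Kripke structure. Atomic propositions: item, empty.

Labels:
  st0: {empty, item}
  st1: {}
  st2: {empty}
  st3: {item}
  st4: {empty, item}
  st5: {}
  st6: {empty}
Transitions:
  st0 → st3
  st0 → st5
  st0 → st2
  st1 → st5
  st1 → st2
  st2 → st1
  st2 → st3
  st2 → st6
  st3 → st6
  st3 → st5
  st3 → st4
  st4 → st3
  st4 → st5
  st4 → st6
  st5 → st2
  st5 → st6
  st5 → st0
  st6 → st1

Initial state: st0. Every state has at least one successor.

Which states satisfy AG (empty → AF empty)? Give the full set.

{st0, st1, st2, st3, st4, st5, st6}

States satisfying empty → AF empty: {st0, st1, st2, st3, st4, st5, st6}.
States satisfying AG (empty → AF empty): {st0, st1, st2, st3, st4, st5, st6}.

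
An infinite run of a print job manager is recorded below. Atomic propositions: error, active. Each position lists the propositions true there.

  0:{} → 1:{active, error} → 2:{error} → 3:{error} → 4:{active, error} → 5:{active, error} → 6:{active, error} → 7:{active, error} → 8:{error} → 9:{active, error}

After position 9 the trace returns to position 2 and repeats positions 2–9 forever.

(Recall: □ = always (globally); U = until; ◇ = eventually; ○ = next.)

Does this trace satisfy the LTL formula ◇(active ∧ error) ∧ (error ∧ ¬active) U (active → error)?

Satisfied

active ∧ error holds at position 1, which is reachable from 0, so ◇(active ∧ error) holds.
Walking from position 0: active → error first holds at position 0, and error ∧ ¬active holds at every earlier position along the way, so (error ∧ ¬active) U (active → error) holds.
At position 0: ◇(active ∧ error) is true; (error ∧ ¬active) U (active → error) is true; so ◇(active ∧ error) ∧ (error ∧ ¬active) U (active → error) is true.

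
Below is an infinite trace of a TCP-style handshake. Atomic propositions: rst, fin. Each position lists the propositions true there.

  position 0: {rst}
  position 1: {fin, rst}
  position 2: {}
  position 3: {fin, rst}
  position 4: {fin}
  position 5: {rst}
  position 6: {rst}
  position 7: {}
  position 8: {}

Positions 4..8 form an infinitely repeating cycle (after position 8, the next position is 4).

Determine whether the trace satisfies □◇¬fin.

Yes

◇¬fin holds at every position 0..8, and those are all positions ever visited, so □◇¬fin holds.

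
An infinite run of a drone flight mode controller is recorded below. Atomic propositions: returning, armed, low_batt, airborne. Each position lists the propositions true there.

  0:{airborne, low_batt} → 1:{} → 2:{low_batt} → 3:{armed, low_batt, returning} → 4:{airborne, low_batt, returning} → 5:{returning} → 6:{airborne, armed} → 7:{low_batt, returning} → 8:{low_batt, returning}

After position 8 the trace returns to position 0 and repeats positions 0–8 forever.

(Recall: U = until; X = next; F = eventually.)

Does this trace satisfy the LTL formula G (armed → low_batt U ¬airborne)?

armed → low_batt U ¬airborne must hold at every position from 0 onward. It fails at position 6, so G (armed → low_batt U ¬airborne) is false.
Positions where armed holds: 3, 6.
Check low_batt U ¬airborne at each: 3→ok, 6→fails.

Does not hold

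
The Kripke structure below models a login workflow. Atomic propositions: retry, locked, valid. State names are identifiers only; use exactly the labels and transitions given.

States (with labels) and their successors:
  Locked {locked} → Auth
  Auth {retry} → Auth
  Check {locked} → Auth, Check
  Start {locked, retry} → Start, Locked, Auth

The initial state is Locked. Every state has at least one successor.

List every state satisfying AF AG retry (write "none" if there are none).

States satisfying AG retry: {Auth}.
States satisfying AF AG retry: {Locked, Auth}.

{Locked, Auth}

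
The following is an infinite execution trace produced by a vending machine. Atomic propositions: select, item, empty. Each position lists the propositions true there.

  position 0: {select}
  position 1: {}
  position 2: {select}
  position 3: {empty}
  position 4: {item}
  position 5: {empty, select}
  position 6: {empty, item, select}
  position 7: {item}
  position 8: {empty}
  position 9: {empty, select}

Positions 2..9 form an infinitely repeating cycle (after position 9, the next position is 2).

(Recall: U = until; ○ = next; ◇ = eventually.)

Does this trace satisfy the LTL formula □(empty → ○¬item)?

empty → ○¬item must hold at every position from 0 onward. It fails at position 3, so □(empty → ○¬item) is false.
Positions where empty holds: 3, 5, 6, 8, 9.
Check ○¬item at each: 3→fails, 5→fails, 6→fails, 8→ok, 9→ok.

Does not hold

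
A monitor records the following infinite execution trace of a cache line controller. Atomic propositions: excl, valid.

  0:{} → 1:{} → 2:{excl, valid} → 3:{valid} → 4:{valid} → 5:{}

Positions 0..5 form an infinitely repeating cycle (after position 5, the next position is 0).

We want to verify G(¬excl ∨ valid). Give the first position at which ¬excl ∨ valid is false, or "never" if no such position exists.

¬excl ∨ valid holds at every position 0..5, and those are all the positions the trace ever visits, so the invariant G(¬excl ∨ valid) is never violated.

never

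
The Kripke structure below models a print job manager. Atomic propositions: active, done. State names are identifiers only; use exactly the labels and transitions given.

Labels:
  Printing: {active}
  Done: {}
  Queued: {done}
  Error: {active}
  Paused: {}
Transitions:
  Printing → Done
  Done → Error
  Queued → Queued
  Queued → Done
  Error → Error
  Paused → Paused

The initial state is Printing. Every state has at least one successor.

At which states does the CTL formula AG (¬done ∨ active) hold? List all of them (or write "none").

States satisfying ¬done ∨ active: {Printing, Done, Error, Paused}.
States satisfying AG (¬done ∨ active): {Printing, Done, Error, Paused}.

{Printing, Done, Error, Paused}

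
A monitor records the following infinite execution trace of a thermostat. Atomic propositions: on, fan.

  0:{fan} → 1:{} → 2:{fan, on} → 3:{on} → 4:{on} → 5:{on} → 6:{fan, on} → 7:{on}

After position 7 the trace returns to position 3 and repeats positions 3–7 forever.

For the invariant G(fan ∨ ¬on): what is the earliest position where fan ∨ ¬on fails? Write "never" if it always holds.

Check fan ∨ ¬on at each position in order: 0 ✓, 1 ✓, 2 ✓.
At position 3 the labels are {on}, so fan ∨ ¬on is false there. This is the first violation.

3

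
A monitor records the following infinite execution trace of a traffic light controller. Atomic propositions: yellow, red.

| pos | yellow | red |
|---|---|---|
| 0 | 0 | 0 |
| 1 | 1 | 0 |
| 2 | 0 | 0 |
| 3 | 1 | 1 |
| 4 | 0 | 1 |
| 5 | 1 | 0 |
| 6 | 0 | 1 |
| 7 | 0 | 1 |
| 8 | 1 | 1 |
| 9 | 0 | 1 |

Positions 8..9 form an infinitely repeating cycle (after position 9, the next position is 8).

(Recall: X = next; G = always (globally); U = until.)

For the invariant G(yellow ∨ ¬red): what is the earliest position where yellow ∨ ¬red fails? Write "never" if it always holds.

Check yellow ∨ ¬red at each position in order: 0 ✓, 1 ✓, 2 ✓, 3 ✓.
At position 4 the labels are {red}, so yellow ∨ ¬red is false there. This is the first violation.

4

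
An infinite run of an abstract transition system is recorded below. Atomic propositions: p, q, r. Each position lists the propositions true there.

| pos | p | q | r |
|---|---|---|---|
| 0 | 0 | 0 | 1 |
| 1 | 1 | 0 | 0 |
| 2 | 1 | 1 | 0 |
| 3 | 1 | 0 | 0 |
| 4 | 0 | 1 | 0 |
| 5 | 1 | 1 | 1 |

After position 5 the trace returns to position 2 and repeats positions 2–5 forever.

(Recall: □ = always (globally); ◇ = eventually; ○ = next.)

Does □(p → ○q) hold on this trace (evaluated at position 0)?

p → ○q must hold at every position from 0 onward. It fails at position 2, so □(p → ○q) is false.
Positions where p holds: 1, 2, 3, 5.
Check ○q at each: 1→ok, 2→fails, 3→ok, 5→ok.

Does not hold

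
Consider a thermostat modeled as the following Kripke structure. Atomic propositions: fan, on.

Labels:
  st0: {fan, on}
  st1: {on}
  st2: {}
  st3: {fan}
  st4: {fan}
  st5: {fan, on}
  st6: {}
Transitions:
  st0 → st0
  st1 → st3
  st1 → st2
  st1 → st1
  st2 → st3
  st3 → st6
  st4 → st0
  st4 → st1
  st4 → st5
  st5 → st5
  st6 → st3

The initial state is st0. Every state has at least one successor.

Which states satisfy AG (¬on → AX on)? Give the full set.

States satisfying ¬on → AX on: {st0, st1, st4, st5}.
States satisfying AG (¬on → AX on): {st0, st5}.

{st0, st5}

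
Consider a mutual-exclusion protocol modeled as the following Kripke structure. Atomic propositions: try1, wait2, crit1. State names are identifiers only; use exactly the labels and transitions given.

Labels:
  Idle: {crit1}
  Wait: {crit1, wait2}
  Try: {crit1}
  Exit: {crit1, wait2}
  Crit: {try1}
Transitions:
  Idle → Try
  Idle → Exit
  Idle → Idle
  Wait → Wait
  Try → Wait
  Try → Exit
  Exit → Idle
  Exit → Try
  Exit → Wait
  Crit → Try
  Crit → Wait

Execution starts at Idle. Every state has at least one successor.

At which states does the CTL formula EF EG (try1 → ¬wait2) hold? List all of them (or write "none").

{Idle, Wait, Try, Exit, Crit}

States satisfying EG (try1 → ¬wait2): {Idle, Wait, Try, Exit, Crit}.
States satisfying EF EG (try1 → ¬wait2): {Idle, Wait, Try, Exit, Crit}.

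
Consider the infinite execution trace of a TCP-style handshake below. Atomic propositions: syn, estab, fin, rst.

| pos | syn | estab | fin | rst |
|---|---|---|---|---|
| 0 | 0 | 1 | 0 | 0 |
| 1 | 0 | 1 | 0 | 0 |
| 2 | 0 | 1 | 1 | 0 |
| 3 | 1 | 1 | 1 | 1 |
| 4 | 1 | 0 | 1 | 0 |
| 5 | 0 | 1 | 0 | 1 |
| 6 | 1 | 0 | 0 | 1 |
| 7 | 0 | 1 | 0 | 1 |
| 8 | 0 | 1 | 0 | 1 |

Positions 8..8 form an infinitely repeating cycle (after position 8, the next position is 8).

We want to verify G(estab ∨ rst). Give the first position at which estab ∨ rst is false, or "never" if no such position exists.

4

Check estab ∨ rst at each position in order: 0 ✓, 1 ✓, 2 ✓, 3 ✓.
At position 4 the labels are {fin, syn}, so estab ∨ rst is false there. This is the first violation.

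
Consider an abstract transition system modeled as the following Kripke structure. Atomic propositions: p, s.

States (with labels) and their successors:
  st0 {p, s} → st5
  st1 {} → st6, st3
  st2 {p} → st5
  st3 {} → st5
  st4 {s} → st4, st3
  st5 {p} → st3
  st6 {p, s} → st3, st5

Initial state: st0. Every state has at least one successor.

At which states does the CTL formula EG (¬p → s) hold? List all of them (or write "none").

{st4}

States satisfying ¬p → s: {st0, st2, st4, st5, st6}.
States satisfying EG (¬p → s): {st4}.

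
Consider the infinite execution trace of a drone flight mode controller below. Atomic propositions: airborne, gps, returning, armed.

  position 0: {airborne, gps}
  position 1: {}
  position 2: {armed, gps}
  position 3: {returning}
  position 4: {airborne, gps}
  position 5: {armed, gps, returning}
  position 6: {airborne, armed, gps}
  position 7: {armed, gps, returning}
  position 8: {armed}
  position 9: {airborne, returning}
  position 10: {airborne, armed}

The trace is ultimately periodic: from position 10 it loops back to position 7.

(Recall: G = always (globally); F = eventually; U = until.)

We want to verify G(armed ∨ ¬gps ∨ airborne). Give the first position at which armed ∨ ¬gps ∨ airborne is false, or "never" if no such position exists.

never

armed ∨ ¬gps ∨ airborne holds at every position 0..10, and those are all the positions the trace ever visits, so the invariant G(armed ∨ ¬gps ∨ airborne) is never violated.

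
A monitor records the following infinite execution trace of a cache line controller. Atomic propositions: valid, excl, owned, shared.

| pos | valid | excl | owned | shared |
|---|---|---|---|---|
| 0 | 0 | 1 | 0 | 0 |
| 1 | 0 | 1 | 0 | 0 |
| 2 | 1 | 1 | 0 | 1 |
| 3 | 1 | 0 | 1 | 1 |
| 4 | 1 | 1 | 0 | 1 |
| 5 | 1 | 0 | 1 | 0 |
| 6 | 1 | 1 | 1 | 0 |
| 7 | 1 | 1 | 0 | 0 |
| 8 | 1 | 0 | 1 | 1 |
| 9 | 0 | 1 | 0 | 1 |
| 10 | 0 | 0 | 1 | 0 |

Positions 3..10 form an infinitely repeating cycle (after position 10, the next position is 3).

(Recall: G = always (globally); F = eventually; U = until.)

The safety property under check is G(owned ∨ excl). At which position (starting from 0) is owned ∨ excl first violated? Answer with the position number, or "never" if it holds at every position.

never

owned ∨ excl holds at every position 0..10, and those are all the positions the trace ever visits, so the invariant G(owned ∨ excl) is never violated.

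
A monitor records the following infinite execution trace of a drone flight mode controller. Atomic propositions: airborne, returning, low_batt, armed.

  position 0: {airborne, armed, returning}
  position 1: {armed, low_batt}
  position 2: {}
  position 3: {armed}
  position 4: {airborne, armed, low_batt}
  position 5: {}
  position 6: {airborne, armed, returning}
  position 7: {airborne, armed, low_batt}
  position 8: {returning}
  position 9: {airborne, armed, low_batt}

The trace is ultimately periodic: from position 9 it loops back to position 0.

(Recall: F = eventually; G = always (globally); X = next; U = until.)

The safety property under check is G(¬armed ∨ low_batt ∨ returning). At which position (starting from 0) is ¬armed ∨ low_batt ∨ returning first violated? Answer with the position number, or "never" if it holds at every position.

Check ¬armed ∨ low_batt ∨ returning at each position in order: 0 ✓, 1 ✓, 2 ✓.
At position 3 the labels are {armed}, so ¬armed ∨ low_batt ∨ returning is false there. This is the first violation.

3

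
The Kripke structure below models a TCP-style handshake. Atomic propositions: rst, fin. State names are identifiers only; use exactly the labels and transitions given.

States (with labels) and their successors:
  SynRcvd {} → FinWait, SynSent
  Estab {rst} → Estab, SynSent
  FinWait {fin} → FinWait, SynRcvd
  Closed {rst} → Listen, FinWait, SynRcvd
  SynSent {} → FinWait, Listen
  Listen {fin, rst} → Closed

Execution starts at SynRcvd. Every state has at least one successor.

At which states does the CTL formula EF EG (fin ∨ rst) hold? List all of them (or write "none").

States satisfying EG (fin ∨ rst): {Estab, FinWait, Closed, Listen}.
States satisfying EF EG (fin ∨ rst): {SynRcvd, Estab, FinWait, Closed, SynSent, Listen}.

{SynRcvd, Estab, FinWait, Closed, SynSent, Listen}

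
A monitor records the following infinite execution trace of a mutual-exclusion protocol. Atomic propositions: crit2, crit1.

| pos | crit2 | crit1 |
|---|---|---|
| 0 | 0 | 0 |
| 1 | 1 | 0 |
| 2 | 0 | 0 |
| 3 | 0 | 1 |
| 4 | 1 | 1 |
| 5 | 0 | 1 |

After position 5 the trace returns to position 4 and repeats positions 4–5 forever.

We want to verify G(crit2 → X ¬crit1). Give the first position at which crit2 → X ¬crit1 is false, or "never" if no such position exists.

4

Check crit2 → X ¬crit1 at each position in order: 0 ✓, 1 ✓, 2 ✓, 3 ✓.
At position 4 the labels are {crit1, crit2} and the next position 5 has {crit1}, so crit2 → X ¬crit1 is false there. This is the first violation.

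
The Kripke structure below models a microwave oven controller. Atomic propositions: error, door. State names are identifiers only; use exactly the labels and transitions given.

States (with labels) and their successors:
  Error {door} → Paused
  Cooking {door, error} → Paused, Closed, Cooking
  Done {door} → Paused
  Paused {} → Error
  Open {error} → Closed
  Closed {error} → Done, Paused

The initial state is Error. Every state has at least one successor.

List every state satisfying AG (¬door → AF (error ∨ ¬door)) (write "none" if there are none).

{Error, Cooking, Done, Paused, Open, Closed}

States satisfying ¬door → AF (error ∨ ¬door): {Error, Cooking, Done, Paused, Open, Closed}.
States satisfying AG (¬door → AF (error ∨ ¬door)): {Error, Cooking, Done, Paused, Open, Closed}.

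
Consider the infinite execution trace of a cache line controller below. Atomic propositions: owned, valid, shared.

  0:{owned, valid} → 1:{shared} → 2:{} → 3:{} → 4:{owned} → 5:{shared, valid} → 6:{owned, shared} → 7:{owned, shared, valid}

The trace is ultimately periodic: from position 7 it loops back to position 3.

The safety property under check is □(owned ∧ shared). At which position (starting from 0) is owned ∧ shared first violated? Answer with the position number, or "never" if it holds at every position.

At position 0 the labels are {owned, valid}, so owned ∧ shared is false there. This is the first violation.

0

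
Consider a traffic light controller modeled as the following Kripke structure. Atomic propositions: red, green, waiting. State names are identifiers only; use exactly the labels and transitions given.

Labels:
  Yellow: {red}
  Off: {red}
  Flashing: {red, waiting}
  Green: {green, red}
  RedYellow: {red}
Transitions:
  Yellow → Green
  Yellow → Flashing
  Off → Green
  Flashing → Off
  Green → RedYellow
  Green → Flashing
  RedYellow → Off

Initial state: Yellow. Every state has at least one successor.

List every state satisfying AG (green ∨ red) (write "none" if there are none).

{Yellow, Off, Flashing, Green, RedYellow}

States satisfying green ∨ red: {Yellow, Off, Flashing, Green, RedYellow}.
States satisfying AG (green ∨ red): {Yellow, Off, Flashing, Green, RedYellow}.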